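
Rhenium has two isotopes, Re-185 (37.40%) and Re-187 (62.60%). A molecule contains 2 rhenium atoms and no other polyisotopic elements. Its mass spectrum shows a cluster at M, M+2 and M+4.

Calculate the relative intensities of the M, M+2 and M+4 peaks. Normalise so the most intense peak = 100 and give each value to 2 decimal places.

29.87 : 100.00 : 83.69

The 2 Re atoms are independent, so intensities follow the terms of (0.3740 + 0.6260)^2.
P(M) = 0.3740^2 = 0.139876
P(M+2) = 2 × 0.3740^1 × 0.6260^1 = 0.468248
P(M+4) = 0.6260^2 = 0.391876
The M+2 peak is largest (0.468248); scaling to 100 gives 29.87 : 100.00 : 83.69.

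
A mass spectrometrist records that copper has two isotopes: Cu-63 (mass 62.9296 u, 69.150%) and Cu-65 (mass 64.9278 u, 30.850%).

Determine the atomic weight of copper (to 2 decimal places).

The abundance-weighted mean is 0.69150 × 62.9296 + 0.30850 × 64.9278
= 43.51582 + 20.03023 = 63.54605 u

63.55 u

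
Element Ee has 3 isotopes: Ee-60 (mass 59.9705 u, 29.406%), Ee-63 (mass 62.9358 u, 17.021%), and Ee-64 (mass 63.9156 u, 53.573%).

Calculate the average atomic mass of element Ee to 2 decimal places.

Average mass = Σ (abundance × isotope mass) = 0.29406 × 59.9705 + 0.17021 × 62.9358 + 0.53573 × 63.9156
= 17.63493 + 10.71230 + 34.24150 = 62.58873 u

62.59 u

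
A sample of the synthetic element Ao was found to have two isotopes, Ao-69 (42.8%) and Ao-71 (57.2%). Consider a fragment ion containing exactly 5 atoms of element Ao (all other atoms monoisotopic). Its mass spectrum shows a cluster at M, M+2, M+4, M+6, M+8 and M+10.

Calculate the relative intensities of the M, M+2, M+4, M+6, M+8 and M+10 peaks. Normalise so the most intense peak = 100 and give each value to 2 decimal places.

Each Ao atom is independently Ao-69 (p = 0.428) or Ao-71 (q = 0.572); the cluster is the binomial expansion (p + q)^5.
P(M) = 0.428^5 = 0.014362
P(M+2) = 5 × 0.428^4 × 0.572^1 = 0.095971
P(M+4) = 10 × 0.428^3 × 0.572^2 = 0.256521
P(M+6) = 10 × 0.428^2 × 0.572^3 = 0.342827
P(M+8) = 5 × 0.428^1 × 0.572^4 = 0.229086
P(M+10) = 0.572^5 = 0.061232
The M+6 peak is largest (0.342827); scaling to 100 gives 4.19 : 27.99 : 74.83 : 100.00 : 66.82 : 17.86.

4.19 : 27.99 : 74.83 : 100.00 : 66.82 : 17.86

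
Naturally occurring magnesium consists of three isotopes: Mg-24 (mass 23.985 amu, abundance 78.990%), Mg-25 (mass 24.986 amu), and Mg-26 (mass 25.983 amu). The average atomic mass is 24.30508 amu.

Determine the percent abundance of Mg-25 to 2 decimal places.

10.00%

Let x and y be the fractions of Mg-25 and Mg-26. Then x + y = 1 − 0.78990 = 0.21010 and 24.986x + 25.983y = 24.30508 − 0.78990×23.985 = 5.3593285.
Substituting: 24.986x + 25.983(0.21010 − x) = 5.3593285
(24.986 − 25.983)x = -0.0996998  ⇒  x = 0.10000, y = 0.11010
Mg-25: 10.00%, Mg-26: 11.01%.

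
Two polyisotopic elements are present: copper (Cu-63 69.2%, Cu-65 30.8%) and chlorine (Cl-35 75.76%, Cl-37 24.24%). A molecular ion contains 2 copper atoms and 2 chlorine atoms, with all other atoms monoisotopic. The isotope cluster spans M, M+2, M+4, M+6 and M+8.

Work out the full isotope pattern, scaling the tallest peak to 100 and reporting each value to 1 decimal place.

Copper pattern (n=2): 0.478864 : 0.426272 : 0.094864
Chlorine pattern (n=2): 0.57395776 : 0.36728448 : 0.05875776
Convolve the two distributions (both contribute in 2-u steps):
  M: 0.478864×0.57395776 = 0.274848
  M+2: 0.478864×0.36728448 + 0.426272×0.57395776 = 0.420541
  M+4: 0.478864×0.05875776 + 0.426272×0.36728448 + 0.094864×0.57395776 = 0.239148
  M+6: 0.426272×0.05875776 + 0.094864×0.36728448 = 0.059889
  M+8: 0.094864×0.05875776 = 0.005574
Scale to base peak (0.420541) = 100: 65.4 : 100.0 : 56.9 : 14.2 : 1.3

65.4 : 100.0 : 56.9 : 14.2 : 1.3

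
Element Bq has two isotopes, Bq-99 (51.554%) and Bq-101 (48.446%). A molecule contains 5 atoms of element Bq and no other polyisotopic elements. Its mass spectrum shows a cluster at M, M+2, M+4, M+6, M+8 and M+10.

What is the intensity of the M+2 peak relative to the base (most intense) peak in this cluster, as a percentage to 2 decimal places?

53.21%

(0.51554 + 0.48446)^5 gives M 0.0364, M+2 0.1711, M+4 0.3216, M+6 0.3022, M+8 0.1420, M+10 0.0267; the largest is M+4.
P(M+4) = C(5,2) × 0.51554^3 × 0.48446^2 = 10 × 0.13702099 × 0.23470149 = 0.321590 (base)
P(M+2) = C(5,1) × 0.51554^4 × 0.48446^1 = 5 × 0.0706398 × 0.48446 = 0.171111
Relative intensity = 0.171111 / 0.321590 × 100 = 53.21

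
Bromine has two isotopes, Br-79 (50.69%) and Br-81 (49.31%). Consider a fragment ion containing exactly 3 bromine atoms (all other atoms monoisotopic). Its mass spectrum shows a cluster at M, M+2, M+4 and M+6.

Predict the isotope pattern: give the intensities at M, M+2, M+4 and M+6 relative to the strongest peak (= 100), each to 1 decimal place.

34.3 : 100.0 : 97.3 : 31.5

The 3 Br atoms are independent, so intensities follow the terms of (0.5069 + 0.4931)^3.
P(M) = 0.5069^3 = 0.130247
P(M+2) = 3 × 0.5069^2 × 0.4931^1 = 0.380103
P(M+4) = 3 × 0.5069^1 × 0.4931^2 = 0.369755
P(M+6) = 0.4931^3 = 0.119896
The M+2 peak is largest (0.380103); scaling to 100 gives 34.3 : 100.0 : 97.3 : 31.5.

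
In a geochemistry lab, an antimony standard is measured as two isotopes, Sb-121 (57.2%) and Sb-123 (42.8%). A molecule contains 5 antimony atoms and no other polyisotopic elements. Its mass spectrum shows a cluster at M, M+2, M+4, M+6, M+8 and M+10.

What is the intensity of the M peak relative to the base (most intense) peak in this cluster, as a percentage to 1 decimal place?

(0.572 + 0.428)^5 gives M 0.0612, M+2 0.2291, M+4 0.3428, M+6 0.2565, M+8 0.0960, M+10 0.0144; the largest is M+4.
P(M+4) = C(5,2) × 0.572^3 × 0.428^2 = 10 × 0.18714925 × 0.183184 = 0.342827 (base)
P(M) = C(5,0) × 0.572^5 × 0.428^0 = 1 × 0.06123224 × 1.0000 = 0.061232
Relative intensity = 0.061232 / 0.342827 × 100 = 17.9

17.9%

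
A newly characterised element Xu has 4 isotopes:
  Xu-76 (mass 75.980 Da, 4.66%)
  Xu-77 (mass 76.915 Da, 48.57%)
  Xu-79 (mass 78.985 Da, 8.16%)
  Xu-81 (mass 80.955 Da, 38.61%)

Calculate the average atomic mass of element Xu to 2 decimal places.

78.60 Da

Average mass = Σ (abundance × isotope mass) = 0.0466 × 75.980 + 0.4857 × 76.915 + 0.0816 × 78.985 + 0.3861 × 80.955
= 3.5407 + 37.3576 + 6.4452 + 31.2567 = 78.6002 Da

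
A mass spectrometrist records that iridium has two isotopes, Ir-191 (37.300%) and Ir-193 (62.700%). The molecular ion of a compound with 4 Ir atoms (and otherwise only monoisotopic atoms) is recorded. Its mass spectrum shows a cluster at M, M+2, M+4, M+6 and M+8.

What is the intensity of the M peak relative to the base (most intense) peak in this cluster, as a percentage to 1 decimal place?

Term probabilities: M 0.0194, M+2 0.1302, M+4 0.3282, M+6 0.3678, M+8 0.1546. Base peak = M+6.
P(M+6) = C(4,3) × 0.37300^1 × 0.62700^3 = 4 × 0.3730 × 0.24649188 = 0.367766 (base)
P(M) = C(4,0) × 0.37300^4 × 0.62700^0 = 1 × 0.01935688 × 1.0000 = 0.019357
Relative intensity = 0.019357 / 0.367766 × 100 = 5.3

5.3%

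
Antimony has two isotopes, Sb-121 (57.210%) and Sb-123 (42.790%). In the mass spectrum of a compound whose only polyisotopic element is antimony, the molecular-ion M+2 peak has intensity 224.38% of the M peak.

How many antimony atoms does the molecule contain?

For n independent Sb atoms, I(M+2)/I(M) = n · (abundance Sb-123) / (abundance Sb-121) = n · 0.42790/0.57210.
n = 2.2438 × 0.57210/0.42790 = 3.00 ≈ 3

3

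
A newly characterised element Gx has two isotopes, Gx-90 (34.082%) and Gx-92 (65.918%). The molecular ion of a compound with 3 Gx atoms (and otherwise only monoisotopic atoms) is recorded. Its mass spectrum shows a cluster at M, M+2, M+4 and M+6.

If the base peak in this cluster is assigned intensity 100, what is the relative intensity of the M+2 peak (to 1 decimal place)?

51.7

Binomial terms of (0.34082 + 0.65918)^3: M 0.0396, M+2 0.2297, M+4 0.4443, M+6 0.2864 → M+4 is the base peak.
P(M+4) = C(3,2) × 0.34082^1 × 0.65918^2 = 3 × 0.34082 × 0.43451827 = 0.444278 (base)
P(M+2) = C(3,1) × 0.34082^2 × 0.65918^1 = 3 × 0.11615827 × 0.65918 = 0.229708
Relative intensity = 0.229708 / 0.444278 × 100 = 51.7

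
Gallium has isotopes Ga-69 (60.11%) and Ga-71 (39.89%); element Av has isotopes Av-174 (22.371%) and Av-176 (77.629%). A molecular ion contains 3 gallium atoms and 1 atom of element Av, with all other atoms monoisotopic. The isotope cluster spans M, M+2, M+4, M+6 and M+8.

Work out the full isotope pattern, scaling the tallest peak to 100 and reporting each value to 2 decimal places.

Gallium pattern (n=3): 0.21719018 : 0.43239309 : 0.28694328 : 0.06347345
Element Av pattern (n=1): 0.22371 : 0.77629
Convolve the two distributions (both contribute in 2-u steps):
  M: 0.21719018×0.22371 = 0.048588
  M+2: 0.21719018×0.77629 + 0.43239309×0.22371 = 0.265333
  M+4: 0.43239309×0.77629 + 0.28694328×0.22371 = 0.399855
  M+6: 0.28694328×0.77629 + 0.06347345×0.22371 = 0.236951
  M+8: 0.06347345×0.77629 = 0.049274
Scale to base peak (0.399855) = 100: 12.15 : 66.36 : 100.00 : 59.26 : 12.32

12.15 : 66.36 : 100.00 : 59.26 : 12.32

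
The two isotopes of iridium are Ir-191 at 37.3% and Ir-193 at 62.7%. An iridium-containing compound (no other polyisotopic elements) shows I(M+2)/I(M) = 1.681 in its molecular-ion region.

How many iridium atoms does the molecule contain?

With n Ir atoms, P(M+2)/P(M) = C(n,1)·p^(n−1)q / p^n = n·q/p = n · 0.627/0.373.
n = 1.681 × 0.373/0.627 = 1.00 ≈ 1

1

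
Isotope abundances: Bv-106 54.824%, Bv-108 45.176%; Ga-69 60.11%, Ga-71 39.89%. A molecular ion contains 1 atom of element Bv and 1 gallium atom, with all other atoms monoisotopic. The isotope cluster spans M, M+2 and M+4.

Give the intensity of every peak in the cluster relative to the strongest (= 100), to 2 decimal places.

Element Bv pattern (n=1): 0.54824 : 0.45176
Gallium pattern (n=1): 0.6011 : 0.3989
Convolve the two distributions (both contribute in 2-u steps):
  M: 0.54824×0.6011 = 0.329547
  M+2: 0.54824×0.3989 + 0.45176×0.6011 = 0.490246
  M+4: 0.45176×0.3989 = 0.180207
Scale to base peak (0.490246) = 100: 67.22 : 100.00 : 36.76

67.22 : 100.00 : 36.76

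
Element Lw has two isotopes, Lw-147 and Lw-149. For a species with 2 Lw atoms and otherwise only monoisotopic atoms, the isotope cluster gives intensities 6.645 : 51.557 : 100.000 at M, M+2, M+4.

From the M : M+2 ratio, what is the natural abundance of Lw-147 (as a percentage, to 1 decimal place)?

If p is the fraction of Lw that is Lw-147, then I(M+2)/I(M) = [C(2,1)·p^1·(1−p)] / p^2 = 2·(1−p)/p = 51.557/6.645 = 7.7588
(1−p)/p = 7.7588/2 = 3.8794  ⇒  p = 1/(1 + 3.8794) = 0.2049
Lw-147: 20.5%, Lw-149: 79.5%.

20.5%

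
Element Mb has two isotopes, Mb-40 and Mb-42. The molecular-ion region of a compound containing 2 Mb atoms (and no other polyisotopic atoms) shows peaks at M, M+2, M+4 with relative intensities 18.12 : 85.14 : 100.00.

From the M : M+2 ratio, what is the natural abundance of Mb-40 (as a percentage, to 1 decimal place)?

Write p for the Mb-40 fraction. I(M+2)/I(M) = [C(2,1)·p^1·(1−p)] / p^2 = 2·(1−p)/p = 85.14/18.12 = 4.6987
(1−p)/p = 4.6987/2 = 2.3493  ⇒  p = 1/(1 + 2.3493) = 0.2986
Mb-40: 29.9%, Mb-42: 70.1%.

29.9%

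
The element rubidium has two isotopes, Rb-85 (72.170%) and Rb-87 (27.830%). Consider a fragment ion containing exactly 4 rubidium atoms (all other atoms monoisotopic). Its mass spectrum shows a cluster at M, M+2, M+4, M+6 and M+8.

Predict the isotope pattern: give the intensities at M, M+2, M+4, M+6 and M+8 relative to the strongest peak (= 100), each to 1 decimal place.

64.8 : 100.0 : 57.8 : 14.9 : 1.4

Each Rb atom is independently Rb-85 (p = 0.72170) or Rb-87 (q = 0.27830); the cluster is the binomial expansion (p + q)^4.
P(M) = 0.72170^4 = 0.271286
P(M+2) = 4 × 0.72170^3 × 0.27830^1 = 0.418450
P(M+4) = 6 × 0.72170^2 × 0.27830^2 = 0.242042
P(M+6) = 4 × 0.72170^1 × 0.27830^3 = 0.062224
P(M+8) = 0.27830^4 = 0.005999
The M+2 peak is largest (0.418450); scaling to 100 gives 64.8 : 100.0 : 57.8 : 14.9 : 1.4.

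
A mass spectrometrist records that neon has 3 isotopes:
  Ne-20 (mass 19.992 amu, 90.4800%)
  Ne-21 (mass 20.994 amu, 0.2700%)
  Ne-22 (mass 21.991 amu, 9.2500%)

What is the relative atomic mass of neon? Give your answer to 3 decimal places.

20.180 amu

Average mass = Σ (abundance × isotope mass) = 0.904800 × 19.992 + 0.002700 × 20.994 + 0.092500 × 21.991
= 18.0888 + 0.0567 + 2.0342 = 20.1797 amu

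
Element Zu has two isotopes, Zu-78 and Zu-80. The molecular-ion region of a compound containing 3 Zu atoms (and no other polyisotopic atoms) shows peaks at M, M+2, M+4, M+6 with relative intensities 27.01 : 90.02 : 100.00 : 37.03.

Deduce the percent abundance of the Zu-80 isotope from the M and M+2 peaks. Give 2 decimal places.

52.63%

Let p = fractional abundance of Zu-78. I(M+2)/I(M) = [C(3,1)·p^2·(1−p)] / p^3 = 3·(1−p)/p = 90.02/27.01 = 3.3328
(1−p)/p = 3.3328/3 = 1.1109  ⇒  p = 1/(1 + 1.1109) = 0.4737
Zu-78: 47.37%, Zu-80: 52.63%.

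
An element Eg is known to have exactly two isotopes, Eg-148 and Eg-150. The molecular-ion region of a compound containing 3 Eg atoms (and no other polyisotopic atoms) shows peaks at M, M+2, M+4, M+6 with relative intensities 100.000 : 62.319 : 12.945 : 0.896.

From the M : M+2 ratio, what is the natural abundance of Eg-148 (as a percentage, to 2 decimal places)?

82.80%

Let p = fractional abundance of Eg-148. I(M+2)/I(M) = [C(3,1)·p^2·(1−p)] / p^3 = 3·(1−p)/p = 62.319/100.000 = 0.6232
(1−p)/p = 0.6232/3 = 0.2077  ⇒  p = 1/(1 + 0.2077) = 0.8280
Eg-148: 82.80%, Eg-150: 17.20%.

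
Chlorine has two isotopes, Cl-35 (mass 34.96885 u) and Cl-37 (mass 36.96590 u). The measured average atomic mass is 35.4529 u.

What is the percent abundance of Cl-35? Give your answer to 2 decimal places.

With x = fraction of Cl-35 (so Cl-37 is 1 − x):
34.96885·x + 36.96590·(1 − x) = 35.4529
(34.96885 − 36.96590)·x = 35.4529 − 36.96590
x = -1.51300 / -1.99705 = 0.75762 → 75.76% Cl-35, 24.24% Cl-37.

75.76%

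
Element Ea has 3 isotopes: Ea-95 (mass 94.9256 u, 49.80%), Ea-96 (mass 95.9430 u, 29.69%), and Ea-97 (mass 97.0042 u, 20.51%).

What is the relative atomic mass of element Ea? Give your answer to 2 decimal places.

95.65 u

Average mass = Σ (abundance × isotope mass) = 0.4980 × 94.9256 + 0.2969 × 95.9430 + 0.2051 × 97.0042
= 47.27295 + 28.48548 + 19.89556 = 95.65399 u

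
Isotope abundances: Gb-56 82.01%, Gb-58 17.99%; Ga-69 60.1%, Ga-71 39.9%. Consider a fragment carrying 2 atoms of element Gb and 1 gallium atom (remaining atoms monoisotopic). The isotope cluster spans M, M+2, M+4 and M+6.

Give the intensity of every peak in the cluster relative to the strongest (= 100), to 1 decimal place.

90.7 : 100.0 : 30.8 : 2.9

Element Gb pattern (n=2): 0.67256401 : 0.29507198 : 0.03236401
Gallium pattern (n=1): 0.6010 : 0.3990
Convolve the two distributions (both contribute in 2-u steps):
  M: 0.67256401×0.6010 = 0.404211
  M+2: 0.67256401×0.3990 + 0.29507198×0.6010 = 0.445691
  M+4: 0.29507198×0.3990 + 0.03236401×0.6010 = 0.137184
  M+6: 0.03236401×0.3990 = 0.012913
Scale to base peak (0.445691) = 100: 90.7 : 100.0 : 30.8 : 2.9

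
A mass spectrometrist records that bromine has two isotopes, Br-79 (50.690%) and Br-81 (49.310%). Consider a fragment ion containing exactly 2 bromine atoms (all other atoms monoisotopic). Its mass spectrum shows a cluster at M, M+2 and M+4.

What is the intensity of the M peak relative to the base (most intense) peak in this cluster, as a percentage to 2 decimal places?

51.40%

Binomial terms of (0.50690 + 0.49310)^2: M 0.2569, M+2 0.4999, M+4 0.2431 → M+2 is the base peak.
P(M+2) = C(2,1) × 0.50690^1 × 0.49310^1 = 2 × 0.5069 × 0.4931 = 0.499905 (base)
P(M) = C(2,0) × 0.50690^2 × 0.49310^0 = 1 × 0.25694761 × 1.0000 = 0.256948
Relative intensity = 0.256948 / 0.499905 × 100 = 51.40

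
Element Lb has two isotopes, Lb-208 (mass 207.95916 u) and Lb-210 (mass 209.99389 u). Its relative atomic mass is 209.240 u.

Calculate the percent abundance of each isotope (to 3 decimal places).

Lb-208: 37.051%, Lb-210: 62.949%

With x = fraction of Lb-208 (so Lb-210 is 1 − x):
207.95916·x + 209.99389·(1 − x) = 209.240
(207.95916 − 209.99389)·x = 209.240 − 209.99389
x = -0.75389 / -2.03473 = 0.37051 → 37.051% Lb-208, 62.949% Lb-210.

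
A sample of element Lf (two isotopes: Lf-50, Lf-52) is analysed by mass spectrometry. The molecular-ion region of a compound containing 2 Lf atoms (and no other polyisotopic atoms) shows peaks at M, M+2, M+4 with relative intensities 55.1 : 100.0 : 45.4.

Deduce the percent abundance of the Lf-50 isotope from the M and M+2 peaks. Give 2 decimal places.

52.43%

Let p = fractional abundance of Lf-50. I(M+2)/I(M) = [C(2,1)·p^1·(1−p)] / p^2 = 2·(1−p)/p = 100.0/55.1 = 1.8149
(1−p)/p = 1.8149/2 = 0.9074  ⇒  p = 1/(1 + 0.9074) = 0.5243
Lf-50: 52.43%, Lf-52: 47.57%.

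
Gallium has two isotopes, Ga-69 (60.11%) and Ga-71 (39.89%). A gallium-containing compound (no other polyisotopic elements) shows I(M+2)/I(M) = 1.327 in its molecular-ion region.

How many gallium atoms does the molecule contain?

The M+2/M ratio from n Ga atoms is n · q/p = n · 0.3989/0.6011.
n = 1.327 × 0.6011/0.3989 = 2.00 ≈ 2

2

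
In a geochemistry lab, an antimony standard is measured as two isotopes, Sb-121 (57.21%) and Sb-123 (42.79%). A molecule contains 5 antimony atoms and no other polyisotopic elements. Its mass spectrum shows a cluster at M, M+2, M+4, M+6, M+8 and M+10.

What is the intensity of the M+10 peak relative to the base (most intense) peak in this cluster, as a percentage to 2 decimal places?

4.18%

Term probabilities: M 0.0613, M+2 0.2292, M+4 0.3428, M+6 0.2564, M+8 0.0959, M+10 0.0143. Base peak = M+4.
P(M+4) = C(5,2) × 0.5721^3 × 0.4279^2 = 10 × 0.18724742 × 0.18309841 = 0.342847 (base)
P(M+10) = C(5,5) × 0.5721^0 × 0.4279^5 = 1 × 1.0000 × 0.01434536 = 0.014345
Relative intensity = 0.014345 / 0.342847 × 100 = 4.18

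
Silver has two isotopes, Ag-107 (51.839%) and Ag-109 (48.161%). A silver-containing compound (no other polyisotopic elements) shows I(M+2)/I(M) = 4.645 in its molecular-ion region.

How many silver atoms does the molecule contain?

The M+2/M ratio from n Ag atoms is n · q/p = n · 0.48161/0.51839.
n = 4.645 × 0.51839/0.48161 = 5.00 ≈ 5

5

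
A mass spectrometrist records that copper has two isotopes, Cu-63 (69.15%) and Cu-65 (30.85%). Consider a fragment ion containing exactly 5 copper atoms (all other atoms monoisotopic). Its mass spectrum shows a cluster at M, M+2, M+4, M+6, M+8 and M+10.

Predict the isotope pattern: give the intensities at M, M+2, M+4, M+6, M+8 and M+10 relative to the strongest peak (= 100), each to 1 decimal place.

44.8 : 100.0 : 89.2 : 39.8 : 8.9 : 0.8

The 5 Cu atoms are independent, so intensities follow the terms of (0.6915 + 0.3085)^5.
P(M) = 0.6915^5 = 0.158111
P(M+2) = 5 × 0.6915^4 × 0.3085^1 = 0.352691
P(M+4) = 10 × 0.6915^3 × 0.3085^2 = 0.314693
P(M+6) = 10 × 0.6915^2 × 0.3085^3 = 0.140394
P(M+8) = 5 × 0.6915^1 × 0.3085^4 = 0.031317
P(M+10) = 0.3085^5 = 0.002794
The M+2 peak is largest (0.352691); scaling to 100 gives 44.8 : 100.0 : 89.2 : 39.8 : 8.9 : 0.8.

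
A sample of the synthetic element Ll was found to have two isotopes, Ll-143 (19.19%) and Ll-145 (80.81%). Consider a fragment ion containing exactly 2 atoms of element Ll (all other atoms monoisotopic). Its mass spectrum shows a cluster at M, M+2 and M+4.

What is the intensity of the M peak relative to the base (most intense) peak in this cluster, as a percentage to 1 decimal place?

(0.1919 + 0.8081)^2 gives M 0.0368, M+2 0.3101, M+4 0.6530; the largest is M+4.
P(M+4) = C(2,2) × 0.1919^0 × 0.8081^2 = 1 × 1.0000 × 0.65302561 = 0.653026 (base)
P(M) = C(2,0) × 0.1919^2 × 0.8081^0 = 1 × 0.03682561 × 1.0000 = 0.036826
Relative intensity = 0.036826 / 0.653026 × 100 = 5.6

5.6%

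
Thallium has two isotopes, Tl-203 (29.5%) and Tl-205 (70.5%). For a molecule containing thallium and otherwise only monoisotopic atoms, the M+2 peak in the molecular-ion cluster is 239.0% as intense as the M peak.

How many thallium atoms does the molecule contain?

With n Tl atoms, P(M+2)/P(M) = C(n,1)·p^(n−1)q / p^n = n·q/p = n · 0.705/0.295.
n = 2.390 × 0.295/0.705 = 1.00 ≈ 1

1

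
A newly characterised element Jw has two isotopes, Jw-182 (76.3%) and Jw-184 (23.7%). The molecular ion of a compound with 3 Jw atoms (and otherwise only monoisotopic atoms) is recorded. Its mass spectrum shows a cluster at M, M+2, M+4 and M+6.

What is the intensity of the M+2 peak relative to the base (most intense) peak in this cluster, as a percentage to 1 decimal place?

93.2%

(0.763 + 0.237)^3 gives M 0.4442, M+2 0.4139, M+4 0.1286, M+6 0.0133; the largest is M.
P(M) = C(3,0) × 0.763^3 × 0.237^0 = 1 × 0.44419495 × 1.0000 = 0.444195 (base)
P(M+2) = C(3,1) × 0.763^2 × 0.237^1 = 3 × 0.582169 × 0.2370 = 0.413922
Relative intensity = 0.413922 / 0.444195 × 100 = 93.2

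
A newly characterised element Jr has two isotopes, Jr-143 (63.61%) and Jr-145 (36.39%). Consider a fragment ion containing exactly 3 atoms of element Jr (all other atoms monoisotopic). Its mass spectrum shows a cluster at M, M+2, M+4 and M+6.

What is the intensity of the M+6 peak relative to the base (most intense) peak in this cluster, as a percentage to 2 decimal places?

Term probabilities: M 0.2574, M+2 0.4417, M+4 0.2527, M+6 0.0482. Base peak = M+2.
P(M+2) = C(3,1) × 0.6361^2 × 0.3639^1 = 3 × 0.40462321 × 0.3639 = 0.441727 (base)
P(M+6) = C(3,3) × 0.6361^0 × 0.3639^3 = 1 × 1.0000 × 0.04818881 = 0.048189
Relative intensity = 0.048189 / 0.441727 × 100 = 10.91

10.91%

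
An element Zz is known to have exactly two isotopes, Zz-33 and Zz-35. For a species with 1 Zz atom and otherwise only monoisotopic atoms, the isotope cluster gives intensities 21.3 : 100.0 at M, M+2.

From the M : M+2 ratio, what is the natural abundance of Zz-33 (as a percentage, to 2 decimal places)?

17.56%

If p is the fraction of Zz that is Zz-33, then I(M+2)/I(M) = [C(1,1)·p^0·(1−p)] / p^1 = 1·(1−p)/p = 100.0/21.3 = 4.6948
(1−p)/p = 4.6948/1 = 4.6948  ⇒  p = 1/(1 + 4.6948) = 0.1756
Zz-33: 17.56%, Zz-35: 82.44%.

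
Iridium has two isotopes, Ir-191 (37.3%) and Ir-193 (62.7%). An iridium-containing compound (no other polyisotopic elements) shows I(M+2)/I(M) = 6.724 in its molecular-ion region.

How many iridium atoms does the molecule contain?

For n independent Ir atoms, I(M+2)/I(M) = n · (abundance Ir-193) / (abundance Ir-191) = n · 0.627/0.373.
n = 6.724 × 0.373/0.627 = 4.00 ≈ 4

4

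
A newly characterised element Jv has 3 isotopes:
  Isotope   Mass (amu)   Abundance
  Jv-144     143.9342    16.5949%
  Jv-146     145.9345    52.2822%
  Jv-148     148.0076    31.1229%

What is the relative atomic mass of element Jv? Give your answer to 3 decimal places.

The abundance-weighted mean is 0.165949 × 143.9342 + 0.522822 × 145.9345 + 0.311229 × 148.0076
= 23.88574 + 76.29777 + 46.06426 = 146.24777 amu

146.248 amu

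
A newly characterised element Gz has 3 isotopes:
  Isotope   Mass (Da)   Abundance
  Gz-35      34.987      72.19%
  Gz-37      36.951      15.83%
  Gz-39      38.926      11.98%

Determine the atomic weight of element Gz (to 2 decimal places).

Average mass = Σ (abundance × isotope mass) = 0.7219 × 34.987 + 0.1583 × 36.951 + 0.1198 × 38.926
= 25.2571 + 5.8493 + 4.6633 = 35.7697 Da

35.77 Da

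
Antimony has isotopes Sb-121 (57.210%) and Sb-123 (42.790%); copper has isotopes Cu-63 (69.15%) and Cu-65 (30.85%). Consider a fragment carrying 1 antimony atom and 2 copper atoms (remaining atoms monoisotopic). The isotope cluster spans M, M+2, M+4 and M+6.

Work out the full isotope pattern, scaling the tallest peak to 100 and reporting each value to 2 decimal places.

Antimony pattern (n=1): 0.5721 : 0.4279
Copper pattern (n=2): 0.47817225 : 0.4266555 : 0.09517225
Convolve the two distributions (both contribute in 2-u steps):
  M: 0.5721×0.47817225 = 0.273562
  M+2: 0.5721×0.4266555 + 0.4279×0.47817225 = 0.448700
  M+4: 0.5721×0.09517225 + 0.4279×0.4266555 = 0.237014
  M+6: 0.4279×0.09517225 = 0.040724
Scale to base peak (0.448700) = 100: 60.97 : 100.00 : 52.82 : 9.08

60.97 : 100.00 : 52.82 : 9.08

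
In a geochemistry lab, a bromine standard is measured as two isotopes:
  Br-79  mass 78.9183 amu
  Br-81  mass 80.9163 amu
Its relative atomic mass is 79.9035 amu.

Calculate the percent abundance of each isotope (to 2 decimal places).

Let x be the fractional abundance of Br-79; then Br-81 has abundance 1 − x.
78.9183·x + 80.9163·(1 − x) = 79.9035
(78.9183 − 80.9163)·x = 79.9035 − 80.9163
x = -1.0128 / -1.9980 = 0.50691 → 50.69% Br-79, 49.31% Br-81.

Br-79: 50.69%, Br-81: 49.31%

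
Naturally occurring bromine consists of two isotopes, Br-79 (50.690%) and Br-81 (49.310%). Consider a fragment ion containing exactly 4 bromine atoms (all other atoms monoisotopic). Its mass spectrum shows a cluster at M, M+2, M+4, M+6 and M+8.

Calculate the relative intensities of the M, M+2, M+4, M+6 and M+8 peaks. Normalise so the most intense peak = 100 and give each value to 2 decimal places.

17.61 : 68.53 : 100.00 : 64.85 : 15.77

The 4 Br atoms are independent, so intensities follow the terms of (0.50690 + 0.49310)^4.
P(M) = 0.50690^4 = 0.066022
P(M+2) = 4 × 0.50690^3 × 0.49310^1 = 0.256899
P(M+4) = 6 × 0.50690^2 × 0.49310^2 = 0.374857
P(M+6) = 4 × 0.50690^1 × 0.49310^3 = 0.243101
P(M+8) = 0.49310^4 = 0.059121
The M+4 peak is largest (0.374857); scaling to 100 gives 17.61 : 68.53 : 100.00 : 64.85 : 15.77.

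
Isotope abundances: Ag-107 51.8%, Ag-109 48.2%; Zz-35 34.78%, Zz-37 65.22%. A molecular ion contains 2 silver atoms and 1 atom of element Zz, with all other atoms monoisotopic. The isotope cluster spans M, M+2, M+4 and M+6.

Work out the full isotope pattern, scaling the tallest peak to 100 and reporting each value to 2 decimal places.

Silver pattern (n=2): 0.268324 : 0.499352 : 0.232324
Element Zz pattern (n=1): 0.3478 : 0.6522
Convolve the two distributions (both contribute in 2-u steps):
  M: 0.268324×0.3478 = 0.093323
  M+2: 0.268324×0.6522 + 0.499352×0.3478 = 0.348676
  M+4: 0.499352×0.6522 + 0.232324×0.3478 = 0.406480
  M+6: 0.232324×0.6522 = 0.151522
Scale to base peak (0.406480) = 100: 22.96 : 85.78 : 100.00 : 37.28

22.96 : 85.78 : 100.00 : 37.28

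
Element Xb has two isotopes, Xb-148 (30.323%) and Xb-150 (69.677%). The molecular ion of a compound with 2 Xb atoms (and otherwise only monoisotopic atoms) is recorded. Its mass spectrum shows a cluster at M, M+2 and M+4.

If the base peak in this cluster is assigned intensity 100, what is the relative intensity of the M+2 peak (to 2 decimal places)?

Term probabilities: M 0.0919, M+2 0.4226, M+4 0.4855. Base peak = M+4.
P(M+4) = C(2,2) × 0.30323^0 × 0.69677^2 = 1 × 1.0000 × 0.48548843 = 0.485488 (base)
P(M+2) = C(2,1) × 0.30323^1 × 0.69677^1 = 2 × 0.30323 × 0.69677 = 0.422563
Relative intensity = 0.422563 / 0.485488 × 100 = 87.04

87.04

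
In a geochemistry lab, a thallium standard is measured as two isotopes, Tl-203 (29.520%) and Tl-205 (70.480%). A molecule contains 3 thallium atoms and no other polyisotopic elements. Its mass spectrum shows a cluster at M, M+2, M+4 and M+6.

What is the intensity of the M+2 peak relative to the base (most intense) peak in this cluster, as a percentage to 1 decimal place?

41.9%

Binomial terms of (0.29520 + 0.70480)^3: M 0.0257, M+2 0.1843, M+4 0.4399, M+6 0.3501 → M+4 is the base peak.
P(M+4) = C(3,2) × 0.29520^1 × 0.70480^2 = 3 × 0.2952 × 0.49674304 = 0.439916 (base)
P(M+2) = C(3,1) × 0.29520^2 × 0.70480^1 = 3 × 0.08714304 × 0.7048 = 0.184255
Relative intensity = 0.184255 / 0.439916 × 100 = 41.9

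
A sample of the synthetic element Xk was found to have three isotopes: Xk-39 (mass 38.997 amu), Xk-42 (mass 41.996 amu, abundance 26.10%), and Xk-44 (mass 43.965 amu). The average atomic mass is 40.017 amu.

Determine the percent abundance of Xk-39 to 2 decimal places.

Let x and y be the fractions of Xk-39 and Xk-44. Then x + y = 1 − 0.2610 = 0.7390 and 38.997x + 43.965y = 40.017 − 0.2610×41.996 = 29.056044.
Substituting: 38.997x + 43.965(0.7390 − x) = 29.056044
(38.997 − 43.965)x = -3.434091  ⇒  x = 0.69124, y = 0.04776
Xk-39: 69.12%, Xk-44: 4.78%.

69.12%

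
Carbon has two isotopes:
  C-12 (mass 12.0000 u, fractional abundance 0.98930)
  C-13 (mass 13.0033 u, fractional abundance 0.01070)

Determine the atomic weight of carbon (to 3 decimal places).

Average mass = Σ (abundance × isotope mass) = 0.98930 × 12.0000 + 0.01070 × 13.0033
= 11.87160 + 0.13914 = 12.01074 u

12.011 u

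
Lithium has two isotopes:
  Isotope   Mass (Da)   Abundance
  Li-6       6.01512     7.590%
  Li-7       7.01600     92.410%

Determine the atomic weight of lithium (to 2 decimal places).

Average mass = Σ (abundance × isotope mass) = 0.07590 × 6.01512 + 0.92410 × 7.01600
= 0.456548 + 6.483486 = 6.940034 Da

6.94 Da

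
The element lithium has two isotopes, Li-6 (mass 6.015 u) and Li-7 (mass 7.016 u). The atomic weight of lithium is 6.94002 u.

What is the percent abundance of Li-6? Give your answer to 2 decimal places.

With x = fraction of Li-6 (so Li-7 is 1 − x):
6.015·x + 7.016·(1 − x) = 6.94002
(6.015 − 7.016)·x = 6.94002 − 7.016
x = -0.07598 / -1.001 = 0.07590 → 7.59% Li-6, 92.41% Li-7.

7.59%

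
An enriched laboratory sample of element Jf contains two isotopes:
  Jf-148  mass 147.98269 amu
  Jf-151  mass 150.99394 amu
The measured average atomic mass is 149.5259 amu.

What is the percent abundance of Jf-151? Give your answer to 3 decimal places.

With x = fraction of Jf-148 (so Jf-151 is 1 − x):
147.98269·x + 150.99394·(1 − x) = 149.5259
(147.98269 − 150.99394)·x = 149.5259 − 150.99394
x = -1.46804 / -3.01125 = 0.48752 → 48.752% Jf-148, 51.248% Jf-151.

51.248%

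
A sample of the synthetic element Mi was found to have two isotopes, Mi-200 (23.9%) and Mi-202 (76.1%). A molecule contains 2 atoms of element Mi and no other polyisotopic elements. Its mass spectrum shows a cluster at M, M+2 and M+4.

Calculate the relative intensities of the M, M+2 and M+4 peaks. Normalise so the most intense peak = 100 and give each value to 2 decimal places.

9.86 : 62.81 : 100.00

Each Mi atom is independently Mi-200 (p = 0.239) or Mi-202 (q = 0.761); the cluster is the binomial expansion (p + q)^2.
P(M) = 0.239^2 = 0.057121
P(M+2) = 2 × 0.239^1 × 0.761^1 = 0.363758
P(M+4) = 0.761^2 = 0.579121
The M+4 peak is largest (0.579121); scaling to 100 gives 9.86 : 62.81 : 100.00.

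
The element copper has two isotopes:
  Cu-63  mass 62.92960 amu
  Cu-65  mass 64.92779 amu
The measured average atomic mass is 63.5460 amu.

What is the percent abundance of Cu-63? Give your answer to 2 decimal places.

Writing the weighted mean with unknown fraction x of Cu-63:
62.92960·x + 64.92779·(1 − x) = 63.5460
(62.92960 − 64.92779)·x = 63.5460 − 64.92779
x = -1.38179 / -1.99819 = 0.69152 → 69.15% Cu-63, 30.85% Cu-65.

69.15%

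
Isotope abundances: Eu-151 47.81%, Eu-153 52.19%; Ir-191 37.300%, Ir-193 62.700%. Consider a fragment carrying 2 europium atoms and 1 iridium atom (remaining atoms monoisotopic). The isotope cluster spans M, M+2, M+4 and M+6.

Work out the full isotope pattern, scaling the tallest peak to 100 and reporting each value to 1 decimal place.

20.6 : 79.5 : 100.0 : 41.2

Europium pattern (n=2): 0.22857961 : 0.49904078 : 0.27237961
Iridium pattern (n=1): 0.3730 : 0.6270
Convolve the two distributions (both contribute in 2-u steps):
  M: 0.22857961×0.3730 = 0.085260
  M+2: 0.22857961×0.6270 + 0.49904078×0.3730 = 0.329462
  M+4: 0.49904078×0.6270 + 0.27237961×0.3730 = 0.414496
  M+6: 0.27237961×0.6270 = 0.170782
Scale to base peak (0.414496) = 100: 20.6 : 79.5 : 100.0 : 41.2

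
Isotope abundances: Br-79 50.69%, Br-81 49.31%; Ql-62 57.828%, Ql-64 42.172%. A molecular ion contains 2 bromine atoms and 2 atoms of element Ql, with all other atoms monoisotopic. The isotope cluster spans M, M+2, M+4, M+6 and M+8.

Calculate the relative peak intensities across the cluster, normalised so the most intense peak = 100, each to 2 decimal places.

23.17 : 78.88 : 100.00 : 55.96 : 11.66

Bromine pattern (n=2): 0.25694761 : 0.49990478 : 0.24314761
Element Ql pattern (n=2): 0.33440776 : 0.48774448 : 0.17784776
Convolve the two distributions (both contribute in 2-u steps):
  M: 0.25694761×0.33440776 = 0.085925
  M+2: 0.25694761×0.48774448 + 0.49990478×0.33440776 = 0.292497
  M+4: 0.25694761×0.17784776 + 0.49990478×0.48774448 + 0.24314761×0.33440776 = 0.370834
  M+6: 0.49990478×0.17784776 + 0.24314761×0.48774448 = 0.207501
  M+8: 0.24314761×0.17784776 = 0.043243
Scale to base peak (0.370834) = 100: 23.17 : 78.88 : 100.00 : 55.96 : 11.66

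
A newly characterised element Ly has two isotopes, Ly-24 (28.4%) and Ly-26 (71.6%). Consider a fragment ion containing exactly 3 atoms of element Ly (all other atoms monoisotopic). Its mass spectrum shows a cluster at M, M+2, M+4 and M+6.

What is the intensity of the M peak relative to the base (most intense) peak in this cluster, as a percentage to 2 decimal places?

5.24%

(0.284 + 0.716)^3 gives M 0.0229, M+2 0.1732, M+4 0.4368, M+6 0.3671; the largest is M+4.
P(M+4) = C(3,2) × 0.284^1 × 0.716^2 = 3 × 0.2840 × 0.512656 = 0.436783 (base)
P(M) = C(3,0) × 0.284^3 × 0.716^0 = 1 × 0.0229063 × 1.0000 = 0.022906
Relative intensity = 0.022906 / 0.436783 × 100 = 5.24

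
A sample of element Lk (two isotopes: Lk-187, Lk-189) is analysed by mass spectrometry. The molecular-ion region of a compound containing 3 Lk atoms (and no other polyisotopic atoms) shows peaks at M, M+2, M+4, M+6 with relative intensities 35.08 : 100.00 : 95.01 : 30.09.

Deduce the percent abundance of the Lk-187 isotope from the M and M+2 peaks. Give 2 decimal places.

If p is the fraction of Lk that is Lk-187, then I(M+2)/I(M) = [C(3,1)·p^2·(1−p)] / p^3 = 3·(1−p)/p = 100.00/35.08 = 2.8506
(1−p)/p = 2.8506/3 = 0.9502  ⇒  p = 1/(1 + 0.9502) = 0.5128
Lk-187: 51.28%, Lk-189: 48.72%.

51.28%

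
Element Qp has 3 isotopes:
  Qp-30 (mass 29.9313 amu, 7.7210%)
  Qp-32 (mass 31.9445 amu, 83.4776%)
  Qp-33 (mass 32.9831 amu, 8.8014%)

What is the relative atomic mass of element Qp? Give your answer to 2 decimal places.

31.88 amu

Average mass = Σ (abundance × isotope mass) = 0.077210 × 29.9313 + 0.834776 × 31.9445 + 0.088014 × 32.9831
= 2.31100 + 26.66650 + 2.90297 = 31.88047 amu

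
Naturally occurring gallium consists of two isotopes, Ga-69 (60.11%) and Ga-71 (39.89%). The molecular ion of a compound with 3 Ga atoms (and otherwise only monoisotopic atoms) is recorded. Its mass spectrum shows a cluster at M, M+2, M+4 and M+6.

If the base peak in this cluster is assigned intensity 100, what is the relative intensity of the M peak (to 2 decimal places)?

50.23

(0.6011 + 0.3989)^3 gives M 0.2172, M+2 0.4324, M+4 0.2869, M+6 0.0635; the largest is M+2.
P(M+2) = C(3,1) × 0.6011^2 × 0.3989^1 = 3 × 0.36132121 × 0.3989 = 0.432393 (base)
P(M) = C(3,0) × 0.6011^3 × 0.3989^0 = 1 × 0.21719018 × 1.0000 = 0.217190
Relative intensity = 0.217190 / 0.432393 × 100 = 50.23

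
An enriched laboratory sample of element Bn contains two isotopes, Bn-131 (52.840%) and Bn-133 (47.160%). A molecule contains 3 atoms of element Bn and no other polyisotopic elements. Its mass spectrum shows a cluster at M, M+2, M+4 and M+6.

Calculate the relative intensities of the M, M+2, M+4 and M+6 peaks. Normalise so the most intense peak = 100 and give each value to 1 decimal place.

Expanding (0.52840 + 0.47160)^3:
P(M) = 0.52840^3 = 0.147533
P(M+2) = 3 × 0.52840^2 × 0.47160^1 = 0.395021
P(M+4) = 3 × 0.52840^1 × 0.47160^2 = 0.352559
P(M+6) = 0.47160^3 = 0.104887
The M+2 peak is largest (0.395021); scaling to 100 gives 37.3 : 100.0 : 89.3 : 26.6.

37.3 : 100.0 : 89.3 : 26.6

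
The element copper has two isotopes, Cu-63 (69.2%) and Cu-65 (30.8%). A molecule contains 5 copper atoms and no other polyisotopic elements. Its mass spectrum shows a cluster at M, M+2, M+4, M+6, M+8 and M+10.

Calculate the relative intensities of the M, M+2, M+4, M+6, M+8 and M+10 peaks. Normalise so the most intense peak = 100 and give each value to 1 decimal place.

Expanding (0.692 + 0.308)^5:
P(M) = 0.692^5 = 0.158683
P(M+2) = 5 × 0.692^4 × 0.308^1 = 0.353139
P(M+4) = 10 × 0.692^3 × 0.308^2 = 0.314355
P(M+6) = 10 × 0.692^2 × 0.308^3 = 0.139915
P(M+8) = 5 × 0.692^1 × 0.308^4 = 0.031137
P(M+10) = 0.308^5 = 0.002772
The M+2 peak is largest (0.353139); scaling to 100 gives 44.9 : 100.0 : 89.0 : 39.6 : 8.8 : 0.8.

44.9 : 100.0 : 89.0 : 39.6 : 8.8 : 0.8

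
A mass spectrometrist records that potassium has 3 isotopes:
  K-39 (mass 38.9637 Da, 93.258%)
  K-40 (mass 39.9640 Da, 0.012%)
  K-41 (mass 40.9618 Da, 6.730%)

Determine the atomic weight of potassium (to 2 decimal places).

39.10 Da

The abundance-weighted mean is 0.93258 × 38.9637 + 0.00012 × 39.9640 + 0.06730 × 40.9618
= 36.33677 + 0.00480 + 2.75673 = 39.09830 Da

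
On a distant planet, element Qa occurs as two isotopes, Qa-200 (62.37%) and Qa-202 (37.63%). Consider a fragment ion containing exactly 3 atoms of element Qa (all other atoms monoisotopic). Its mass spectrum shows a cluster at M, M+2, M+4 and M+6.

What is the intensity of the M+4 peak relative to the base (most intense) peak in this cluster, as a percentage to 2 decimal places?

60.33%

(0.6237 + 0.3763)^3 gives M 0.2426, M+2 0.4391, M+4 0.2650, M+6 0.0533; the largest is M+2.
P(M+2) = C(3,1) × 0.6237^2 × 0.3763^1 = 3 × 0.38900169 × 0.3763 = 0.439144 (base)
P(M+4) = C(3,2) × 0.6237^1 × 0.3763^2 = 3 × 0.6237 × 0.14160169 = 0.264951
Relative intensity = 0.264951 / 0.439144 × 100 = 60.33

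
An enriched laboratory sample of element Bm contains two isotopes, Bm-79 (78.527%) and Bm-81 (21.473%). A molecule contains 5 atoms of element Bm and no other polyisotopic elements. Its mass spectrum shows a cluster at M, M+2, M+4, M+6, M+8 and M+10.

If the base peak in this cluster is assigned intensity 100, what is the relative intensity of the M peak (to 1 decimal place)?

73.1

Binomial terms of (0.78527 + 0.21473)^5: M 0.2986, M+2 0.4083, M+4 0.2233, M+6 0.0611, M+8 0.0083, M+10 0.0005 → M+2 is the base peak.
P(M+2) = C(5,1) × 0.78527^4 × 0.21473^1 = 5 × 0.38025596 × 0.21473 = 0.408262 (base)
P(M) = C(5,0) × 0.78527^5 × 0.21473^0 = 1 × 0.29860359 × 1.0000 = 0.298604
Relative intensity = 0.298604 / 0.408262 × 100 = 73.1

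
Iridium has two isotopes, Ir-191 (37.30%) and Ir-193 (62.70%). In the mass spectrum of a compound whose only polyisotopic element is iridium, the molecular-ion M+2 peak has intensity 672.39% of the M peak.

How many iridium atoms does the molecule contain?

The M+2/M ratio from n Ir atoms is n · q/p = n · 0.6270/0.3730.
n = 6.7239 × 0.3730/0.6270 = 4.00 ≈ 4

4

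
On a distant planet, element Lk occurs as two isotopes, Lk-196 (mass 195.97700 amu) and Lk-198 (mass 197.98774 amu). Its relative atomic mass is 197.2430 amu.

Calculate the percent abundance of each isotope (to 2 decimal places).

Lk-196: 37.04%, Lk-198: 62.96%

Let x be the fractional abundance of Lk-196; then Lk-198 has abundance 1 − x.
195.97700·x + 197.98774·(1 − x) = 197.2430
(195.97700 − 197.98774)·x = 197.2430 − 197.98774
x = -0.74474 / -2.01074 = 0.37038 → 37.04% Lk-196, 62.96% Lk-198.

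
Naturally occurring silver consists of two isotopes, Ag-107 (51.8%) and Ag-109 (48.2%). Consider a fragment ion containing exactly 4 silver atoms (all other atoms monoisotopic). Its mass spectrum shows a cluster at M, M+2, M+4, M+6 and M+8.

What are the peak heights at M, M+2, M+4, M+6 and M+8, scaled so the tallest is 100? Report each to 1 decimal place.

19.2 : 71.6 : 100.0 : 62.0 : 14.4

The 4 Ag atoms are independent, so intensities follow the terms of (0.518 + 0.482)^4.
P(M) = 0.518^4 = 0.071998
P(M+2) = 4 × 0.518^3 × 0.482^1 = 0.267976
P(M+4) = 6 × 0.518^2 × 0.482^2 = 0.374029
P(M+6) = 4 × 0.518^1 × 0.482^3 = 0.232023
P(M+8) = 0.482^4 = 0.053974
The M+4 peak is largest (0.374029); scaling to 100 gives 19.2 : 71.6 : 100.0 : 62.0 : 14.4.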